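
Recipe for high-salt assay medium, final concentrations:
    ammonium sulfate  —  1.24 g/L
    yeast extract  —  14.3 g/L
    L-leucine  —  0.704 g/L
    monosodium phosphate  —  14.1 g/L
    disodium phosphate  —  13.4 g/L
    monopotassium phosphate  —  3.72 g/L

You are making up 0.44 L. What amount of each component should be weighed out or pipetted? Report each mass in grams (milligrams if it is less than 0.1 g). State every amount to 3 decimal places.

Working volume: 0.44 L.
ammonium sulfate: 1.24 g/L × 0.44 L = 0.546 g
yeast extract: 14.3 g/L × 0.44 L = 6.292 g
L-leucine: 0.704 g/L × 0.44 L = 0.310 g
monosodium phosphate: 14.1 g/L × 0.44 L = 6.204 g
disodium phosphate: 13.4 g/L × 0.44 L = 5.896 g
monopotassium phosphate: 3.72 g/L × 0.44 L = 1.637 g

ammonium sulfate 0.546 g; yeast extract 6.292 g; L-leucine 0.310 g; monosodium phosphate 6.204 g; disodium phosphate 5.896 g; monopotassium phosphate 1.637 g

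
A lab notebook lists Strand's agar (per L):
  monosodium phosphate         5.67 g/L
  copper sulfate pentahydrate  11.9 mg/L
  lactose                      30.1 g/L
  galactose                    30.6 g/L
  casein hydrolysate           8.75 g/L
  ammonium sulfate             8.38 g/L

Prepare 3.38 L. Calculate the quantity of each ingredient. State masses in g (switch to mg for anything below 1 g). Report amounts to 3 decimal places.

monosodium phosphate 19.165 g; copper sulfate pentahydrate 40.222 mg; lactose 101.738 g; galactose 103.428 g; casein hydrolysate 29.575 g; ammonium sulfate 28.324 g

Scale factor relative to 1 L: 3.38.
monosodium phosphate: 5.67 g/L × 3.38 L = 19.165 g
copper sulfate pentahydrate: 11.9 mg/L × 3.38 L = 40.222 mg
lactose: 30.1 g/L × 3.38 L = 101.738 g
galactose: 30.6 g/L × 3.38 L = 103.428 g
casein hydrolysate: 8.75 g/L × 3.38 L = 29.575 g
ammonium sulfate: 8.38 g/L × 3.38 L = 28.324 g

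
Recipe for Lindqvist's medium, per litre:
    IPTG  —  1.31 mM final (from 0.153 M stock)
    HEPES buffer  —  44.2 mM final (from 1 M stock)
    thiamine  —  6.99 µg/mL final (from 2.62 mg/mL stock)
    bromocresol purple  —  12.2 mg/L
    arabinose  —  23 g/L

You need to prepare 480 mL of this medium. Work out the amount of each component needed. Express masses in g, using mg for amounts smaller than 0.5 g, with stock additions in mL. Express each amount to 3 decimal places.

IPTG 4.110 mL; HEPES buffer 21.216 mL; thiamine 1.281 mL; bromocresol purple 5.856 mg; arabinose 11.040 g

Working volume: 480 mL = 0.48 L.
IPTG: V = C2·V2/C1 = 1.31 mM × 480 mL ÷ 153 mM = 4.110 mL
HEPES buffer: C1V1 = C2V2 → 44.2 mM × 480 mL ÷ 1000 mM = 21.216 mL
thiamine: V = C2·V2/C1 = 6.99 µg/mL × 480 mL ÷ 2620 µg/mL = 1.281 mL
bromocresol purple: 12.2 mg/L × 0.48 L = 5.856 mg
arabinose: 23 g/L × 0.48 L = 11.040 g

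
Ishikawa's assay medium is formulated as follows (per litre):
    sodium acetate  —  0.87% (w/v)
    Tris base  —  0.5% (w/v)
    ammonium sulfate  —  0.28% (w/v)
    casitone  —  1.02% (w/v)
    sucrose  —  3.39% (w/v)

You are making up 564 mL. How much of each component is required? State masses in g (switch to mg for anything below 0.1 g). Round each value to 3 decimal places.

sodium acetate 4.907 g; Tris base 2.820 g; ammonium sulfate 1.579 g; casitone 5.753 g; sucrose 19.120 g

Scale factor relative to 1 L: 0.564.
sodium acetate: 0.87 g per 100 mL × 564 mL ÷ 100 = 4.907 g
Tris base: 0.5 g per 100 mL × 564 mL ÷ 100 = 2.820 g
ammonium sulfate: 0.28% w/v = 2.8 g/L → 2.8 × 0.564 L = 1.579 g
casitone: 1.02% w/v = 10.2 g/L → 10.2 × 0.564 L = 5.753 g
sucrose: 3.39 g per 100 mL × 564 mL ÷ 100 = 19.120 g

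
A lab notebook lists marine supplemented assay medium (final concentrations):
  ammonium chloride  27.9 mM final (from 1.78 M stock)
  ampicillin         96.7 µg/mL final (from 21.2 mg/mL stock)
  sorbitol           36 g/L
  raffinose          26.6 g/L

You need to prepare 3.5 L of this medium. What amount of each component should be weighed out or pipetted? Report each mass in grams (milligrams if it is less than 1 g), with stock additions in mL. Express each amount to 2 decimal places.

Scale factor relative to 1 L: 3.5.
ammonium chloride: V = C2·V2/C1 = 27.9 mM × 3500 mL ÷ 1780 mM = 54.86 mL
ampicillin: C1V1 = C2V2 → 96.7 µg/mL × 3500 mL ÷ 21200 µg/mL = 15.96 mL
sorbitol: 36 g/L × 3.5 L = 126.00 g
raffinose: 26.6 g/L × 3.5 L = 93.10 g

ammonium chloride 54.86 mL; ampicillin 15.96 mL; sorbitol 126.00 g; raffinose 93.10 g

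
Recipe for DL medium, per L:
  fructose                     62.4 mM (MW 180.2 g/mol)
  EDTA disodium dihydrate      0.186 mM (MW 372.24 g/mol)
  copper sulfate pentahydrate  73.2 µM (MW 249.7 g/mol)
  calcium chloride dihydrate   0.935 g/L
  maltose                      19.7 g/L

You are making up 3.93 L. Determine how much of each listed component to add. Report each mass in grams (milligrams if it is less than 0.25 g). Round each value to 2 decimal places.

fructose 44.19 g; EDTA disodium dihydrate 0.27 g; copper sulfate pentahydrate 71.83 mg; calcium chloride dihydrate 3.67 g; maltose 77.42 g

Working volume: 3.93 L.
fructose: 62.4 mmol/L × 180.2 g/mol × 3.93 L ÷ 1000 = 44.19 g
EDTA disodium dihydrate: 0.186 mmol/L × 372.24 g/mol × 3.93 L ÷ 1000 = 0.27 g
copper sulfate pentahydrate: 73.2 µmol/L × 249.7 g/mol × 3.93 L ÷ 1000 = 71.83 mg
calcium chloride dihydrate: 0.935 g/L × 3.93 L = 3.67 g
maltose: 19.7 g/L × 3.93 L = 77.42 g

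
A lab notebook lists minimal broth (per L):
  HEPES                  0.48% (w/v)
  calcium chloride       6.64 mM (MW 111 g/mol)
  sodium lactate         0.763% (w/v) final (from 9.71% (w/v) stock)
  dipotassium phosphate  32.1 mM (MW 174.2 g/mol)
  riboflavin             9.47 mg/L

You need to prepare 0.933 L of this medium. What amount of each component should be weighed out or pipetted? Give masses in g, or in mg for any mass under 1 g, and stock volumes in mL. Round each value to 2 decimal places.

Scale factor relative to 1 L: 0.933.
HEPES: 0.48 g per 100 mL × 933 mL ÷ 100 = 4.48 g
calcium chloride: 6.64 mmol/L × 111 mg/mmol × 0.933 L = 687.66 mg
sodium lactate: dilute stock: 0.763% ÷ 9.71% × 933 mL = 73.31 mL
dipotassium phosphate: 32.1 mmol/L × 174.2 g/mol × 0.933 L ÷ 1000 = 5.22 g
riboflavin: 9.47 mg/L × 0.933 L = 8.84 mg

HEPES 4.48 g; calcium chloride 687.66 mg; sodium lactate 73.31 mL; dipotassium phosphate 5.22 g; riboflavin 8.84 mg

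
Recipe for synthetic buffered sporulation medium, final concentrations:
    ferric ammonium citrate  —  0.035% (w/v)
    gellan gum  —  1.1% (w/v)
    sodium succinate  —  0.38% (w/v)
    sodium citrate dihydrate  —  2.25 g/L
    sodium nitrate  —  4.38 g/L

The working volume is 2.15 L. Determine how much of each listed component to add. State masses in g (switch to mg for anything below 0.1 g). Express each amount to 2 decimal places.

ferric ammonium citrate 0.75 g; gellan gum 23.65 g; sodium succinate 8.17 g; sodium citrate dihydrate 4.84 g; sodium nitrate 9.42 g

Scale factor relative to 1 L: 2.15.
ferric ammonium citrate: 0.035 g per 100 mL × 2150 mL ÷ 100 = 0.75 g
gellan gum: 1.1% w/v = 11 g/L → 11 × 2.15 L = 23.65 g
sodium succinate: 0.38 g per 100 mL × 2150 mL ÷ 100 = 8.17 g
sodium citrate dihydrate: 2.25 g/L × 2.15 L = 4.84 g
sodium nitrate: 4.38 g/L × 2.15 L = 9.42 g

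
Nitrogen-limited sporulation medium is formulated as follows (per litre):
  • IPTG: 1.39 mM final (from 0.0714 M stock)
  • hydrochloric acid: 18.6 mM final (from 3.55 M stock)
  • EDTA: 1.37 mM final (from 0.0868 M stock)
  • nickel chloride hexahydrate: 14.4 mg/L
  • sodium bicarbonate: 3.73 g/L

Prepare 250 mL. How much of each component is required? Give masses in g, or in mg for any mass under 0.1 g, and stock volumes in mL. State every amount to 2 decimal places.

IPTG 4.87 mL; hydrochloric acid 1.31 mL; EDTA 3.95 mL; nickel chloride hexahydrate 3.60 mg; sodium bicarbonate 0.93 g

Working volume: 250 mL = 0.25 L.
IPTG: C1V1 = C2V2 → 1.39 mM × 250 mL ÷ 71.4 mM = 4.87 mL
hydrochloric acid: dilute stock: 18.6 mM × 250 mL ÷ 3550 mM = 1.31 mL
EDTA: C1V1 = C2V2 → 1.37 mM × 250 mL ÷ 86.8 mM = 3.95 mL
nickel chloride hexahydrate: 14.4 mg/L × 0.25 L = 3.60 mg
sodium bicarbonate: 3.73 g/L × 0.25 L = 0.93 g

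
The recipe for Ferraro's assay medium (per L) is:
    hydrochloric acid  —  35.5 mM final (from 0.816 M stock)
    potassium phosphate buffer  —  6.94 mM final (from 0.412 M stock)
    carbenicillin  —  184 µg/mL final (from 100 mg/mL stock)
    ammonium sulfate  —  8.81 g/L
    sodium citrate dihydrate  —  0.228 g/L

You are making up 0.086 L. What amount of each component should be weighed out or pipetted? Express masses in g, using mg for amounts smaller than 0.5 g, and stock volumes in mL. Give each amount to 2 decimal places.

Scale factor relative to 1 L: 0.086.
hydrochloric acid: V = C2·V2/C1 = 35.5 mM × 86 mL ÷ 816 mM = 3.74 mL
potassium phosphate buffer: V = C2·V2/C1 = 6.94 mM × 86 mL ÷ 412 mM = 1.45 mL
carbenicillin: V = C2·V2/C1 = 184 µg/mL × 86 mL ÷ 100000 µg/mL = 0.16 mL
ammonium sulfate: 8.81 g/L × 0.086 L = 0.76 g
sodium citrate dihydrate: 0.228 g/L × 0.086 L = 0.019608 g = 19.61 mg

hydrochloric acid 3.74 mL; potassium phosphate buffer 1.45 mL; carbenicillin 0.16 mL; ammonium sulfate 0.76 g; sodium citrate dihydrate 19.61 mg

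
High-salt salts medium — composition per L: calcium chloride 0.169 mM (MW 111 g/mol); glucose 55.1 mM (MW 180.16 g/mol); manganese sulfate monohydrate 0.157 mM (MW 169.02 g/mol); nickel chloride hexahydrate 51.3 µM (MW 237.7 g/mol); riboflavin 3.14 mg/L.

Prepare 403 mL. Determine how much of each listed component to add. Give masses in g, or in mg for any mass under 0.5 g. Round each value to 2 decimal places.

calcium chloride 7.56 mg; glucose 4.00 g; manganese sulfate monohydrate 10.69 mg; nickel chloride hexahydrate 4.91 mg; riboflavin 1.27 mg

Target volume = 403 mL = 0.403 L.
calcium chloride: 0.169 mmol/L × 111 mg/mmol × 0.403 L = 7.56 mg
glucose: 55.1 mmol/L × 180.16 g/mol × 0.403 L ÷ 1000 = 4.00 g
manganese sulfate monohydrate: 0.157 mmol/L × 169.02 mg/mmol × 0.403 L = 10.69 mg
nickel chloride hexahydrate: 51.3 µmol/L × 237.7 g/mol × 0.403 L ÷ 1000 = 4.91 mg
riboflavin: 3.14 mg/L × 0.403 L = 1.27 mg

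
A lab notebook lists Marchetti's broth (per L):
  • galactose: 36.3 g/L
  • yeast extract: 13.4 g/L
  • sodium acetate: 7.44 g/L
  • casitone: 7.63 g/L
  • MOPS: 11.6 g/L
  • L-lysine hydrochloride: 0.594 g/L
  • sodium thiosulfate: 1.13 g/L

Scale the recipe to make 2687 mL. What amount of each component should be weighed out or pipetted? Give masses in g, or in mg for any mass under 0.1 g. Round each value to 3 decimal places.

galactose 97.538 g; yeast extract 36.006 g; sodium acetate 19.991 g; casitone 20.502 g; MOPS 31.169 g; L-lysine hydrochloride 1.596 g; sodium thiosulfate 3.036 g

Working volume: 2687 mL = 2.687 L.
galactose: 36.3 g/L × 2.687 L = 97.538 g
yeast extract: 13.4 g/L × 2.687 L = 36.006 g
sodium acetate: 7.44 g/L × 2.687 L = 19.991 g
casitone: 7.63 g/L × 2.687 L = 20.502 g
MOPS: 11.6 g/L × 2.687 L = 31.169 g
L-lysine hydrochloride: 0.594 g/L × 2.687 L = 1.596 g
sodium thiosulfate: 1.13 g/L × 2.687 L = 3.036 g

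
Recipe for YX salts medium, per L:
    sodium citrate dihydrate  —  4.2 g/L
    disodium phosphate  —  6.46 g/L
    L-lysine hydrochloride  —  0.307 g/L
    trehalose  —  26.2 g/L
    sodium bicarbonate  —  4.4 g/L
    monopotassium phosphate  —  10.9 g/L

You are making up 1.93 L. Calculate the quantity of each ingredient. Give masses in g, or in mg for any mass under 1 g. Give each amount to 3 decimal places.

sodium citrate dihydrate 8.106 g; disodium phosphate 12.468 g; L-lysine hydrochloride 592.510 mg; trehalose 50.566 g; sodium bicarbonate 8.492 g; monopotassium phosphate 21.037 g

Scale factor relative to 1 L: 1.93.
sodium citrate dihydrate: 4.2 g/L × 1.93 L = 8.106 g
disodium phosphate: 6.46 g/L × 1.93 L = 12.468 g
L-lysine hydrochloride: 0.307 g/L × 1.93 L = 0.59251 g = 592.510 mg
trehalose: 26.2 g/L × 1.93 L = 50.566 g
sodium bicarbonate: 4.4 g/L × 1.93 L = 8.492 g
monopotassium phosphate: 10.9 g/L × 1.93 L = 21.037 g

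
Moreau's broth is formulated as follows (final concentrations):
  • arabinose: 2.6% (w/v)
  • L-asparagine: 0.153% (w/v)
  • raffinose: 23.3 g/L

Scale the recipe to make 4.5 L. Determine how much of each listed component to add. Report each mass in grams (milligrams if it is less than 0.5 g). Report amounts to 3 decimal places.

arabinose 117.000 g; L-asparagine 6.885 g; raffinose 104.850 g

Working volume: 4.5 L.
arabinose: 2.6% w/v = 26 g/L → 26 × 4.5 L = 117.000 g
L-asparagine: 0.153 g per 100 mL × 4500 mL ÷ 100 = 6.885 g
raffinose: 23.3 g/L × 4.5 L = 104.850 g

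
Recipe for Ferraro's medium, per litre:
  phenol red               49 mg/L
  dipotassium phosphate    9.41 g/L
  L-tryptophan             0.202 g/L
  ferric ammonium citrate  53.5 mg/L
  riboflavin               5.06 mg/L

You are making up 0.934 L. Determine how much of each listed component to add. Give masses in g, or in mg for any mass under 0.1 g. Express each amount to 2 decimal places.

Scale factor relative to 1 L: 0.934.
phenol red: 49 mg/L × 0.934 L = 45.77 mg
dipotassium phosphate: 9.41 g/L × 0.934 L = 8.79 g
L-tryptophan: 0.202 g/L × 0.934 L = 0.19 g
ferric ammonium citrate: 53.5 mg/L × 0.934 L = 49.97 mg
riboflavin: 5.06 mg/L × 0.934 L = 4.73 mg

phenol red 45.77 mg; dipotassium phosphate 8.79 g; L-tryptophan 0.19 g; ferric ammonium citrate 49.97 mg; riboflavin 4.73 mg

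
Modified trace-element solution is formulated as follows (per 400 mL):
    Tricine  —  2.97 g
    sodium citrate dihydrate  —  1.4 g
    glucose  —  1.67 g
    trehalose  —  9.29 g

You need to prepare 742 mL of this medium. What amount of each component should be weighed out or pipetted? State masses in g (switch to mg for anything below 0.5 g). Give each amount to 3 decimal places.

Tricine 5.509 g; sodium citrate dihydrate 2.597 g; glucose 3.098 g; trehalose 17.233 g

Ratio of target to recipe volume: 742 / 400 = 1.855.
Tricine: 2.97 g × (742 mL / 400 mL) = 5.509 g
sodium citrate dihydrate: 1.4 g × (742 mL / 400 mL) = 2.597 g
glucose: 1.67 g × (742 mL / 400 mL) = 3.098 g
trehalose: 9.29 g × (742 mL / 400 mL) = 17.233 g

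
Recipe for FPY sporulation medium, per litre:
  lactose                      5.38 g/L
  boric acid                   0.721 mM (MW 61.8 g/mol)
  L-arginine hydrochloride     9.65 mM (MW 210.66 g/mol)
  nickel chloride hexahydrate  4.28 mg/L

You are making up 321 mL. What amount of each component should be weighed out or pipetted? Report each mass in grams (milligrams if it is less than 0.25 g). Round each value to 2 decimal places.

lactose 1.73 g; boric acid 14.30 mg; L-arginine hydrochloride 0.65 g; nickel chloride hexahydrate 1.37 mg

Scale factor relative to 1 L: 0.321.
lactose: 5.38 g/L × 0.321 L = 1.73 g
boric acid: 0.721 mmol/L × 61.8 mg/mmol × 0.321 L = 14.30 mg
L-arginine hydrochloride: 9.65 mmol/L × 210.66 g/mol × 0.321 L ÷ 1000 = 0.65 g
nickel chloride hexahydrate: 4.28 mg/L × 0.321 L = 1.37 mg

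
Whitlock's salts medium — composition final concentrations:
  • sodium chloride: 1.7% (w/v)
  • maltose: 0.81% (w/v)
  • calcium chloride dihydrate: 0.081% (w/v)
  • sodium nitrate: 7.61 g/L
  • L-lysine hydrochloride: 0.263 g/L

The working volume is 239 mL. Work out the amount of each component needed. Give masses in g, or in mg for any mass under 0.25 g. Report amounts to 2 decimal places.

Working volume: 239 mL = 0.239 L.
sodium chloride: 1.7 g per 100 mL × 239 mL ÷ 100 = 4.06 g
maltose: 0.81 g per 100 mL × 239 mL ÷ 100 = 1.94 g
calcium chloride dihydrate: 0.081 g per 100 mL × 239 mL ÷ 100 = 0.19359 g = 193.59 mg
sodium nitrate: 7.61 g/L × 0.239 L = 1.82 g
L-lysine hydrochloride: 0.263 g/L × 0.239 L = 0.062857 g = 62.86 mg

sodium chloride 4.06 g; maltose 1.94 g; calcium chloride dihydrate 193.59 mg; sodium nitrate 1.82 g; L-lysine hydrochloride 62.86 mg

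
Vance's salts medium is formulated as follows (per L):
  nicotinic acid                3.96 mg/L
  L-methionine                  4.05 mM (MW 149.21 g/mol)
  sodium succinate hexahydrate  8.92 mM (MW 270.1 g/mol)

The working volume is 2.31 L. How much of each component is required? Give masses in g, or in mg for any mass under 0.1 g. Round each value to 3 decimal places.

Scale factor relative to 1 L: 2.31.
nicotinic acid: 3.96 mg/L × 2.31 L = 9.148 mg
L-methionine: 4.05 mmol/L × 149.21 g/mol × 2.31 L ÷ 1000 = 1.396 g
sodium succinate hexahydrate: 8.92 mmol/L × 270.1 g/mol × 2.31 L ÷ 1000 = 5.565 g

nicotinic acid 9.148 mg; L-methionine 1.396 g; sodium succinate hexahydrate 5.565 g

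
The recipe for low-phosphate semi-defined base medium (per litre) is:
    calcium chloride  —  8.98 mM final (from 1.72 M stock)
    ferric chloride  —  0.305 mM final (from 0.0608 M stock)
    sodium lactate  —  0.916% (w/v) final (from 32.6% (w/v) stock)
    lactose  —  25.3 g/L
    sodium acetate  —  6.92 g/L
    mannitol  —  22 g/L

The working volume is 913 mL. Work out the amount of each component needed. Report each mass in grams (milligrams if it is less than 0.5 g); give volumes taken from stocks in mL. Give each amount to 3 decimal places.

calcium chloride 4.767 mL; ferric chloride 4.580 mL; sodium lactate 25.654 mL; lactose 23.099 g; sodium acetate 6.318 g; mannitol 20.086 g

Target volume = 913 mL = 0.913 L.
calcium chloride: dilute stock: 8.98 mM × 913 mL ÷ 1720 mM = 4.767 mL
ferric chloride: dilute stock: 0.305 mM × 913 mL ÷ 60.8 mM = 4.580 mL
sodium lactate: C1V1 = C2V2 → 0.916% ÷ 32.6% × 913 mL = 25.654 mL
lactose: 25.3 g/L × 0.913 L = 23.099 g
sodium acetate: 6.92 g/L × 0.913 L = 6.318 g
mannitol: 22 g/L × 0.913 L = 20.086 g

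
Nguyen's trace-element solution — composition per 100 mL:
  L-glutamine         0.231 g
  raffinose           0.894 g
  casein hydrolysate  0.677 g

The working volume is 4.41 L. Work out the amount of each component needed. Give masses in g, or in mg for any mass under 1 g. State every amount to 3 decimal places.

L-glutamine 10.187 g; raffinose 39.425 g; casein hydrolysate 29.856 g

Scale factor = 4410 mL / 100 mL = 44.1.
L-glutamine: 0.231 g × (4410 mL / 100 mL) = 10.187 g
raffinose: 0.894 g × (4410 mL / 100 mL) = 39.425 g
casein hydrolysate: 0.677 g × (4410 mL / 100 mL) = 29.856 g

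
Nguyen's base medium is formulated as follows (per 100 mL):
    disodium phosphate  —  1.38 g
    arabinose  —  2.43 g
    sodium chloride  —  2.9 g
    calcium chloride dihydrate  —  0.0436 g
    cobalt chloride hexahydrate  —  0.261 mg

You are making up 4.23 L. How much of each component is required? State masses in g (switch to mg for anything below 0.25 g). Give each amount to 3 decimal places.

Ratio of target to recipe volume: 4230 / 100 = 42.3.
disodium phosphate: 1.38 g × (4230 mL / 100 mL) = 58.374 g
arabinose: 2.43 g × (4230 mL / 100 mL) = 102.789 g
sodium chloride: 2.9 g × (4230 mL / 100 mL) = 122.670 g
calcium chloride dihydrate: 0.0436 g × (4230 mL / 100 mL) = 1.844 g
cobalt chloride hexahydrate: 0.261 mg × (4230 mL / 100 mL) = 11.040 mg

disodium phosphate 58.374 g; arabinose 102.789 g; sodium chloride 122.670 g; calcium chloride dihydrate 1.844 g; cobalt chloride hexahydrate 11.040 mg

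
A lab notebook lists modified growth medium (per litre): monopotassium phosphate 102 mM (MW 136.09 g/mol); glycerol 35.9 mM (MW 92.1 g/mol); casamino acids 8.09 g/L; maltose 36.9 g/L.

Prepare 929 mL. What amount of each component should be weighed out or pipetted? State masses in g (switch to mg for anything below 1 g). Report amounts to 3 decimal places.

Working volume: 929 mL = 0.929 L.
monopotassium phosphate: 102 mmol/L × 136.09 g/mol × 0.929 L ÷ 1000 = 12.896 g
glycerol: 35.9 mmol/L × 92.1 g/mol × 0.929 L ÷ 1000 = 3.072 g
casamino acids: 8.09 g/L × 0.929 L = 7.516 g
maltose: 36.9 g/L × 0.929 L = 34.280 g

monopotassium phosphate 12.896 g; glycerol 3.072 g; casamino acids 7.516 g; maltose 34.280 g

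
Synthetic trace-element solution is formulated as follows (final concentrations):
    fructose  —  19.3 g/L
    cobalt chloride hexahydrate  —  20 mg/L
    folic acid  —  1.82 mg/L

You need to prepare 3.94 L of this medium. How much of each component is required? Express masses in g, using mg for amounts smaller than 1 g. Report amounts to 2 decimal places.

fructose 76.04 g; cobalt chloride hexahydrate 78.80 mg; folic acid 7.17 mg

Scale factor relative to 1 L: 3.94.
fructose: 19.3 g/L × 3.94 L = 76.04 g
cobalt chloride hexahydrate: 20 mg/L × 3.94 L = 78.80 mg
folic acid: 1.82 mg/L × 3.94 L = 7.17 mg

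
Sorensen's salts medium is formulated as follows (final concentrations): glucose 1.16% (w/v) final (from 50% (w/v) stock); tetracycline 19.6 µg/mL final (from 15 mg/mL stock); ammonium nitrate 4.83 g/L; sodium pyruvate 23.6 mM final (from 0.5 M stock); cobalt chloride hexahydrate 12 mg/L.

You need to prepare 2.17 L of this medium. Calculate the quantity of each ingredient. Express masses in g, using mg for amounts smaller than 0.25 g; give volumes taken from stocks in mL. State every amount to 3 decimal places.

Working volume: 2.17 L.
glucose: dilute stock: 1.16% ÷ 50% × 2170 mL = 50.344 mL
tetracycline: dilute stock: 19.6 µg/mL × 2170 mL ÷ 15000 µg/mL = 2.835 mL
ammonium nitrate: 4.83 g/L × 2.17 L = 10.481 g
sodium pyruvate: V = C2·V2/C1 = 23.6 mM × 2170 mL ÷ 500 mM = 102.424 mL
cobalt chloride hexahydrate: 12 mg/L × 2.17 L = 26.040 mg

glucose 50.344 mL; tetracycline 2.835 mL; ammonium nitrate 10.481 g; sodium pyruvate 102.424 mL; cobalt chloride hexahydrate 26.040 mg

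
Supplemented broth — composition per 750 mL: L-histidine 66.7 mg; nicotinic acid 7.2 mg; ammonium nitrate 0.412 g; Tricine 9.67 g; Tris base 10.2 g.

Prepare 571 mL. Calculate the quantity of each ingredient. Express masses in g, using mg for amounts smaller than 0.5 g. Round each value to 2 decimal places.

L-histidine 50.78 mg; nicotinic acid 5.48 mg; ammonium nitrate 313.67 mg; Tricine 7.36 g; Tris base 7.77 g

Scale factor = 571 mL / 750 mL = 0.761333.
L-histidine: 66.7 mg × (571 mL / 750 mL) = 50.78 mg
nicotinic acid: 7.2 mg × (571 mL / 750 mL) = 5.48 mg
ammonium nitrate: 0.412 g × (571 mL / 750 mL) = 0.313669 g = 313.67 mg
Tricine: 9.67 g × (571 mL / 750 mL) = 7.36 g
Tris base: 10.2 g × (571 mL / 750 mL) = 7.77 g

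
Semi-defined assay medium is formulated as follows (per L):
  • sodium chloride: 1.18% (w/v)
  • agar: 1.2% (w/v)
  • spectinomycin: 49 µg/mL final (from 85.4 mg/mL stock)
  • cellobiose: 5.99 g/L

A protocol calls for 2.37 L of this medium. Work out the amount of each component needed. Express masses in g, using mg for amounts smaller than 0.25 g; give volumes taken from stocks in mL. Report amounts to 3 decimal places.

Working volume: 2.37 L.
sodium chloride: 1.18 g per 100 mL × 2370 mL ÷ 100 = 27.966 g
agar: 1.2% w/v = 12 g/L → 12 × 2.37 L = 28.440 g
spectinomycin: C1V1 = C2V2 → 49 µg/mL × 2370 mL ÷ 85400 µg/mL = 1.360 mL
cellobiose: 5.99 g/L × 2.37 L = 14.196 g

sodium chloride 27.966 g; agar 28.440 g; spectinomycin 1.360 mL; cellobiose 14.196 g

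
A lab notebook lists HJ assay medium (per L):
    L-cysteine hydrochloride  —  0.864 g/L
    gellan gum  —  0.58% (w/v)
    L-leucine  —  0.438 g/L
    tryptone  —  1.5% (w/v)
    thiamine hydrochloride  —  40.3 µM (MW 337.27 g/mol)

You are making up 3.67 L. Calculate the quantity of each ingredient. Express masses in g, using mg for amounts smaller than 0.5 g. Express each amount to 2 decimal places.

L-cysteine hydrochloride 3.17 g; gellan gum 21.29 g; L-leucine 1.61 g; tryptone 55.05 g; thiamine hydrochloride 49.88 mg

Working volume: 3.67 L.
L-cysteine hydrochloride: 0.864 g/L × 3.67 L = 3.17 g
gellan gum: 0.58% w/v = 5.8 g/L → 5.8 × 3.67 L = 21.29 g
L-leucine: 0.438 g/L × 3.67 L = 1.61 g
tryptone: 1.5% w/v = 15 g/L → 15 × 3.67 L = 55.05 g
thiamine hydrochloride: 40.3 µmol/L × 337.27 g/mol × 3.67 L ÷ 1000 = 49.88 mg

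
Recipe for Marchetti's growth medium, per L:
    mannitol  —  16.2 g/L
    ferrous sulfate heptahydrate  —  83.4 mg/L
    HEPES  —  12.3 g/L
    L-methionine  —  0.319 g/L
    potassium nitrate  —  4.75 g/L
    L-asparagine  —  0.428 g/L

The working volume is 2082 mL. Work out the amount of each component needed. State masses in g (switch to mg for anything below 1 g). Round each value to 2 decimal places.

Target volume = 2082 mL = 2.082 L.
mannitol: 16.2 g/L × 2.082 L = 33.73 g
ferrous sulfate heptahydrate: 83.4 mg/L × 2.082 L = 173.64 mg
HEPES: 12.3 g/L × 2.082 L = 25.61 g
L-methionine: 0.319 g/L × 2.082 L = 0.664158 g = 664.16 mg
potassium nitrate: 4.75 g/L × 2.082 L = 9.89 g
L-asparagine: 0.428 g/L × 2.082 L = 0.891096 g = 891.10 mg

mannitol 33.73 g; ferrous sulfate heptahydrate 173.64 mg; HEPES 25.61 g; L-methionine 664.16 mg; potassium nitrate 9.89 g; L-asparagine 891.10 mg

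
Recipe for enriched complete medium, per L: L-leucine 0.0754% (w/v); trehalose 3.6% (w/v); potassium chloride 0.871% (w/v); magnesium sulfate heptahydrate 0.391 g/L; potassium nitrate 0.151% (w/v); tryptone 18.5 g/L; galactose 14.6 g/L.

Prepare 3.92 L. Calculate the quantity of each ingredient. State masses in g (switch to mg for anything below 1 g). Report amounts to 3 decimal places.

Working volume: 3.92 L.
L-leucine: 0.0754 g per 100 mL × 3920 mL ÷ 100 = 2.956 g
trehalose: 3.6% w/v = 36 g/L → 36 × 3.92 L = 141.120 g
potassium chloride: 0.871% w/v = 8.71 g/L → 8.71 × 3.92 L = 34.143 g
magnesium sulfate heptahydrate: 0.391 g/L × 3.92 L = 1.533 g
potassium nitrate: 0.151% w/v = 1.51 g/L → 1.51 × 3.92 L = 5.919 g
tryptone: 18.5 g/L × 3.92 L = 72.520 g
galactose: 14.6 g/L × 3.92 L = 57.232 g

L-leucine 2.956 g; trehalose 141.120 g; potassium chloride 34.143 g; magnesium sulfate heptahydrate 1.533 g; potassium nitrate 5.919 g; tryptone 72.520 g; galactose 57.232 g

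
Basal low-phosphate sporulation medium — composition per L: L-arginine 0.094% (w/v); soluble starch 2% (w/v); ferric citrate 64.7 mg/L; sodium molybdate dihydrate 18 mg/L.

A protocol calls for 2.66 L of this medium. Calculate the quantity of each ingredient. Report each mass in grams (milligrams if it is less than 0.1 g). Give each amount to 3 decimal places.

Scale factor relative to 1 L: 2.66.
L-arginine: 0.094 g per 100 mL × 2660 mL ÷ 100 = 2.500 g
soluble starch: 2% w/v = 20 g/L → 20 × 2.66 L = 53.200 g
ferric citrate: 64.7 mg/L × 2.66 L = 172.102 mg = 0.172 g
sodium molybdate dihydrate: 18 mg/L × 2.66 L = 47.880 mg

L-arginine 2.500 g; soluble starch 53.200 g; ferric citrate 0.172 g; sodium molybdate dihydrate 47.880 mg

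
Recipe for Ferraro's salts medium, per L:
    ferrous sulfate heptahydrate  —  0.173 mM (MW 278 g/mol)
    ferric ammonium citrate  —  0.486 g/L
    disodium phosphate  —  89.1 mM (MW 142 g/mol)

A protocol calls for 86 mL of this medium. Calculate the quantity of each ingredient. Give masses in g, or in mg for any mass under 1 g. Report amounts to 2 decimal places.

ferrous sulfate heptahydrate 4.14 mg; ferric ammonium citrate 41.80 mg; disodium phosphate 1.09 g

Target volume = 86 mL = 0.086 L.
ferrous sulfate heptahydrate: 0.173 mmol/L × 278 mg/mmol × 0.086 L = 4.14 mg
ferric ammonium citrate: 0.486 g/L × 0.086 L = 0.041796 g = 41.80 mg
disodium phosphate: 89.1 mmol/L × 142 g/mol × 0.086 L ÷ 1000 = 1.09 g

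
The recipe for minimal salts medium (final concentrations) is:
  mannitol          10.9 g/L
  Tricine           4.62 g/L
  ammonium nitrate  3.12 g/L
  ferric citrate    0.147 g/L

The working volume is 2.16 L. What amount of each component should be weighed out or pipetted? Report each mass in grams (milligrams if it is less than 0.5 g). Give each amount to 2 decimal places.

mannitol 23.54 g; Tricine 9.98 g; ammonium nitrate 6.74 g; ferric citrate 317.52 mg

Working volume: 2.16 L.
mannitol: 10.9 g/L × 2.16 L = 23.54 g
Tricine: 4.62 g/L × 2.16 L = 9.98 g
ammonium nitrate: 3.12 g/L × 2.16 L = 6.74 g
ferric citrate: 0.147 g/L × 2.16 L = 0.31752 g = 317.52 mg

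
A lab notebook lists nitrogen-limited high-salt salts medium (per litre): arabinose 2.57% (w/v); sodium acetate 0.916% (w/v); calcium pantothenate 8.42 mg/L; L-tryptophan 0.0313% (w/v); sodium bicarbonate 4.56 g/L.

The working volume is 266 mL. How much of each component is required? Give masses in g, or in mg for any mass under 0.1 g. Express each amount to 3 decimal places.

Working volume: 266 mL = 0.266 L.
arabinose: 2.57% w/v = 25.7 g/L → 25.7 × 0.266 L = 6.836 g
sodium acetate: 0.916 g per 100 mL × 266 mL ÷ 100 = 2.437 g
calcium pantothenate: 8.42 mg/L × 0.266 L = 2.240 mg
L-tryptophan: 0.0313 g per 100 mL × 266 mL ÷ 100 = 0.083258 g = 83.258 mg
sodium bicarbonate: 4.56 g/L × 0.266 L = 1.213 g

arabinose 6.836 g; sodium acetate 2.437 g; calcium pantothenate 2.240 mg; L-tryptophan 83.258 mg; sodium bicarbonate 1.213 g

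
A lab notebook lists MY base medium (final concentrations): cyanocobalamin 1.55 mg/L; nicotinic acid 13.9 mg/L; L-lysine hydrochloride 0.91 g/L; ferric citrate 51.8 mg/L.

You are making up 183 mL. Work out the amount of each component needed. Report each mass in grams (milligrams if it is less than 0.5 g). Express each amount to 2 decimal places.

Working volume: 183 mL = 0.183 L.
cyanocobalamin: 1.55 mg/L × 0.183 L = 0.28 mg
nicotinic acid: 13.9 mg/L × 0.183 L = 2.54 mg
L-lysine hydrochloride: 0.91 g/L × 0.183 L = 0.16653 g = 166.53 mg
ferric citrate: 51.8 mg/L × 0.183 L = 9.48 mg

cyanocobalamin 0.28 mg; nicotinic acid 2.54 mg; L-lysine hydrochloride 166.53 mg; ferric citrate 9.48 mg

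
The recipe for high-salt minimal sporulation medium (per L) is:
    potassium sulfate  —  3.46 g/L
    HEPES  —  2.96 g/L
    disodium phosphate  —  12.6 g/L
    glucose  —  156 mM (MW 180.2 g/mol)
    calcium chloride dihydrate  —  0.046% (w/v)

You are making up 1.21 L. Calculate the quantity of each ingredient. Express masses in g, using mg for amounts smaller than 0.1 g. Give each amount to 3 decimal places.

Scale factor relative to 1 L: 1.21.
potassium sulfate: 3.46 g/L × 1.21 L = 4.187 g
HEPES: 2.96 g/L × 1.21 L = 3.582 g
disodium phosphate: 12.6 g/L × 1.21 L = 15.246 g
glucose: 156 mmol/L × 180.2 g/mol × 1.21 L ÷ 1000 = 34.015 g
calcium chloride dihydrate: 0.046% w/v = 0.46 g/L → 0.46 × 1.21 L = 0.557 g

potassium sulfate 4.187 g; HEPES 3.582 g; disodium phosphate 15.246 g; glucose 34.015 g; calcium chloride dihydrate 0.557 g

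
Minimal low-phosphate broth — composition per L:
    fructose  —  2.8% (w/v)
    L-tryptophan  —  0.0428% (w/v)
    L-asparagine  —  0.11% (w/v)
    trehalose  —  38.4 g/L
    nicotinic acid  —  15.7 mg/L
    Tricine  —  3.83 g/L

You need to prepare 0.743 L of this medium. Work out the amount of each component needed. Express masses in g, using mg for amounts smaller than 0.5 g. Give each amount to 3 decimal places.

fructose 20.804 g; L-tryptophan 318.004 mg; L-asparagine 0.817 g; trehalose 28.531 g; nicotinic acid 11.665 mg; Tricine 2.846 g

Working volume: 0.743 L.
fructose: 2.8 g per 100 mL × 743 mL ÷ 100 = 20.804 g
L-tryptophan: 0.0428% w/v = 0.428 g/L → 0.428 × 0.743 L = 0.318004 g = 318.004 mg
L-asparagine: 0.11 g per 100 mL × 743 mL ÷ 100 = 0.817 g
trehalose: 38.4 g/L × 0.743 L = 28.531 g
nicotinic acid: 15.7 mg/L × 0.743 L = 11.665 mg
Tricine: 3.83 g/L × 0.743 L = 2.846 g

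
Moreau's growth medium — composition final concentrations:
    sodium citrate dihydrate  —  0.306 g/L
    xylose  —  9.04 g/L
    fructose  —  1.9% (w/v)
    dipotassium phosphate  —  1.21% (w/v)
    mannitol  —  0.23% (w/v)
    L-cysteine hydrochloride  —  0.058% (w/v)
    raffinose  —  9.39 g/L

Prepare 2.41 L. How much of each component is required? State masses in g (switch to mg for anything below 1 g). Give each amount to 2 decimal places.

Scale factor relative to 1 L: 2.41.
sodium citrate dihydrate: 0.306 g/L × 2.41 L = 0.73746 g = 737.46 mg
xylose: 9.04 g/L × 2.41 L = 21.79 g
fructose: 1.9% w/v = 19 g/L → 19 × 2.41 L = 45.79 g
dipotassium phosphate: 1.21 g per 100 mL × 2410 mL ÷ 100 = 29.16 g
mannitol: 0.23 g per 100 mL × 2410 mL ÷ 100 = 5.54 g
L-cysteine hydrochloride: 0.058% w/v = 0.58 g/L → 0.58 × 2.41 L = 1.40 g
raffinose: 9.39 g/L × 2.41 L = 22.63 g

sodium citrate dihydrate 737.46 mg; xylose 21.79 g; fructose 45.79 g; dipotassium phosphate 29.16 g; mannitol 5.54 g; L-cysteine hydrochloride 1.40 g; raffinose 22.63 g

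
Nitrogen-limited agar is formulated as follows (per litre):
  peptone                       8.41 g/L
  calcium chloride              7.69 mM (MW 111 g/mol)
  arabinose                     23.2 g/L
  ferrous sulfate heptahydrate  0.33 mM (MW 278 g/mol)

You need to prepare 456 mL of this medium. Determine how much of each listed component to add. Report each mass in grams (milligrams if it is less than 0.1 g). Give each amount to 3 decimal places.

peptone 3.835 g; calcium chloride 0.389 g; arabinose 10.579 g; ferrous sulfate heptahydrate 41.833 mg

Scale factor relative to 1 L: 0.456.
peptone: 8.41 g/L × 0.456 L = 3.835 g
calcium chloride: 7.69 mmol/L × 111 g/mol × 0.456 L ÷ 1000 = 0.389 g
arabinose: 23.2 g/L × 0.456 L = 10.579 g
ferrous sulfate heptahydrate: 0.33 mmol/L × 278 mg/mmol × 0.456 L = 41.833 mg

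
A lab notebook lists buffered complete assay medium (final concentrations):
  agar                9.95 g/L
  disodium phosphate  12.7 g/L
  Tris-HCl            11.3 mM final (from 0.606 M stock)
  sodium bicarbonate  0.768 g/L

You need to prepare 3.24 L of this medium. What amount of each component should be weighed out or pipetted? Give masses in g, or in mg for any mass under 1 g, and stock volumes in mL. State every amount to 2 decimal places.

Scale factor relative to 1 L: 3.24.
agar: 9.95 g/L × 3.24 L = 32.24 g
disodium phosphate: 12.7 g/L × 3.24 L = 41.15 g
Tris-HCl: V = C2·V2/C1 = 11.3 mM × 3240 mL ÷ 606 mM = 60.42 mL
sodium bicarbonate: 0.768 g/L × 3.24 L = 2.49 g

agar 32.24 g; disodium phosphate 41.15 g; Tris-HCl 60.42 mL; sodium bicarbonate 2.49 g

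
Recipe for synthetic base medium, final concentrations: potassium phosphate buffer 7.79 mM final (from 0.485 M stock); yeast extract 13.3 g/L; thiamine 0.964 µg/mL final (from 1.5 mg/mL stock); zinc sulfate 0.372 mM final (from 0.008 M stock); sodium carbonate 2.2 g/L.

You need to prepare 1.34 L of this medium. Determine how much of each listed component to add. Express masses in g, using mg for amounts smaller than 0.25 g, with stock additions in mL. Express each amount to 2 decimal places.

Scale factor relative to 1 L: 1.34.
potassium phosphate buffer: V = C2·V2/C1 = 7.79 mM × 1340 mL ÷ 485 mM = 21.52 mL
yeast extract: 13.3 g/L × 1.34 L = 17.82 g
thiamine: C1V1 = C2V2 → 0.964 µg/mL × 1340 mL ÷ 1500 µg/mL = 0.86 mL
zinc sulfate: V = C2·V2/C1 = 0.372 mM × 1340 mL ÷ 8 mM = 62.31 mL
sodium carbonate: 2.2 g/L × 1.34 L = 2.95 g

potassium phosphate buffer 21.52 mL; yeast extract 17.82 g; thiamine 0.86 mL; zinc sulfate 62.31 mL; sodium carbonate 2.95 g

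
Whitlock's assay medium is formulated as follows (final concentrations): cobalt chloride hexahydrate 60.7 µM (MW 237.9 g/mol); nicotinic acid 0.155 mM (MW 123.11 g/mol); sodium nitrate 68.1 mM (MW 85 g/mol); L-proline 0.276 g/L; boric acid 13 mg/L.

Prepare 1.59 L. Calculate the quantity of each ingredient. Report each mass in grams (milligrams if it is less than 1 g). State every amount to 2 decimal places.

Working volume: 1.59 L.
cobalt chloride hexahydrate: 60.7 µmol/L × 237.9 g/mol × 1.59 L ÷ 1000 = 22.96 mg
nicotinic acid: 0.155 mmol/L × 123.11 mg/mmol × 1.59 L = 30.34 mg
sodium nitrate: 68.1 mmol/L × 85 g/mol × 1.59 L ÷ 1000 = 9.20 g
L-proline: 0.276 g/L × 1.59 L = 0.43884 g = 438.84 mg
boric acid: 13 mg/L × 1.59 L = 20.67 mg

cobalt chloride hexahydrate 22.96 mg; nicotinic acid 30.34 mg; sodium nitrate 9.20 g; L-proline 438.84 mg; boric acid 20.67 mg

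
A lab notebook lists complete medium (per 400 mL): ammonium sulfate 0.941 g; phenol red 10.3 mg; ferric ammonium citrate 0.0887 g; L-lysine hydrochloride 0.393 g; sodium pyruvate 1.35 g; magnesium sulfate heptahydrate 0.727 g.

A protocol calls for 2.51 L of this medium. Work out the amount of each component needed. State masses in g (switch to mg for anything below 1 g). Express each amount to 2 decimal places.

ammonium sulfate 5.90 g; phenol red 64.63 mg; ferric ammonium citrate 556.59 mg; L-lysine hydrochloride 2.47 g; sodium pyruvate 8.47 g; magnesium sulfate heptahydrate 4.56 g

Ratio of target to recipe volume: 2510 / 400 = 6.275.
ammonium sulfate: 0.941 g × (2510 mL / 400 mL) = 5.90 g
phenol red: 10.3 mg × (2510 mL / 400 mL) = 64.63 mg
ferric ammonium citrate: 0.0887 g × (2510 mL / 400 mL) = 0.556593 g = 556.59 mg
L-lysine hydrochloride: 0.393 g × (2510 mL / 400 mL) = 2.47 g
sodium pyruvate: 1.35 g × (2510 mL / 400 mL) = 8.47 g
magnesium sulfate heptahydrate: 0.727 g × (2510 mL / 400 mL) = 4.56 g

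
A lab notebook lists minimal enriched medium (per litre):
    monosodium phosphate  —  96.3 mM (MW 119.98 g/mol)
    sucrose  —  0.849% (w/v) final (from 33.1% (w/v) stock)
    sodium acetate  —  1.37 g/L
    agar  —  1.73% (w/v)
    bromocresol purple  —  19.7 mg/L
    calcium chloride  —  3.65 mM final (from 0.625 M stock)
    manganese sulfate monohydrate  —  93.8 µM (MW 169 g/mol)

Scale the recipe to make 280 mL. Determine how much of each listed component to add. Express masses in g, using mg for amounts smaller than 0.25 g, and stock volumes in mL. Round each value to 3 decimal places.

monosodium phosphate 3.235 g; sucrose 7.182 mL; sodium acetate 0.384 g; agar 4.844 g; bromocresol purple 5.516 mg; calcium chloride 1.635 mL; manganese sulfate monohydrate 4.439 mg

Scale factor relative to 1 L: 0.28.
monosodium phosphate: 96.3 mmol/L × 119.98 g/mol × 0.28 L ÷ 1000 = 3.235 g
sucrose: dilute stock: 0.849% ÷ 33.1% × 280 mL = 7.182 mL
sodium acetate: 1.37 g/L × 0.28 L = 0.384 g
agar: 1.73% w/v = 17.3 g/L → 17.3 × 0.28 L = 4.844 g
bromocresol purple: 19.7 mg/L × 0.28 L = 5.516 mg
calcium chloride: C1V1 = C2V2 → 3.65 mM × 280 mL ÷ 625 mM = 1.635 mL
manganese sulfate monohydrate: 93.8 µmol/L × 169 g/mol × 0.28 L ÷ 1000 = 4.439 mg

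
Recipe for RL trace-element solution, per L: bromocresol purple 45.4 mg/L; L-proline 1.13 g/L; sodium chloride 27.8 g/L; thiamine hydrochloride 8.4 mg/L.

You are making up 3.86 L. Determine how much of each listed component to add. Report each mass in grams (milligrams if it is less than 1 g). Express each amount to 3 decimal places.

Scale factor relative to 1 L: 3.86.
bromocresol purple: 45.4 mg/L × 3.86 L = 175.244 mg
L-proline: 1.13 g/L × 3.86 L = 4.362 g
sodium chloride: 27.8 g/L × 3.86 L = 107.308 g
thiamine hydrochloride: 8.4 mg/L × 3.86 L = 32.424 mg

bromocresol purple 175.244 mg; L-proline 4.362 g; sodium chloride 107.308 g; thiamine hydrochloride 32.424 mg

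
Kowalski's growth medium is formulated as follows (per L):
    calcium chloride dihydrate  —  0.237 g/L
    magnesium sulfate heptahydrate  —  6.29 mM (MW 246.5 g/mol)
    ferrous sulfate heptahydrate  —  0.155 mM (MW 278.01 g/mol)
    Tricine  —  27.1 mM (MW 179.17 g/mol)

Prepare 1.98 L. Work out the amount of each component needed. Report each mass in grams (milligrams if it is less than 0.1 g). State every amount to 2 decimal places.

calcium chloride dihydrate 0.47 g; magnesium sulfate heptahydrate 3.07 g; ferrous sulfate heptahydrate 85.32 mg; Tricine 9.61 g

Scale factor relative to 1 L: 1.98.
calcium chloride dihydrate: 0.237 g/L × 1.98 L = 0.47 g
magnesium sulfate heptahydrate: 6.29 mmol/L × 246.5 g/mol × 1.98 L ÷ 1000 = 3.07 g
ferrous sulfate heptahydrate: 0.155 mmol/L × 278.01 mg/mmol × 1.98 L = 85.32 mg
Tricine: 27.1 mmol/L × 179.17 g/mol × 1.98 L ÷ 1000 = 9.61 g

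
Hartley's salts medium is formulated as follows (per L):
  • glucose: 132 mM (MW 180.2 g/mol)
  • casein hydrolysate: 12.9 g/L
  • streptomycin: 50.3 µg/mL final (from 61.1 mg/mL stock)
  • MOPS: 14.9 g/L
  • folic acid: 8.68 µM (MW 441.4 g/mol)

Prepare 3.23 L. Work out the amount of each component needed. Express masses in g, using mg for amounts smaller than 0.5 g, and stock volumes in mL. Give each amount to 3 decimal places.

Working volume: 3.23 L.
glucose: 132 mmol/L × 180.2 g/mol × 3.23 L ÷ 1000 = 76.830 g
casein hydrolysate: 12.9 g/L × 3.23 L = 41.667 g
streptomycin: C1V1 = C2V2 → 50.3 µg/mL × 3230 mL ÷ 61100 µg/mL = 2.659 mL
MOPS: 14.9 g/L × 3.23 L = 48.127 g
folic acid: 8.68 µmol/L × 441.4 g/mol × 3.23 L ÷ 1000 = 12.375 mg

glucose 76.830 g; casein hydrolysate 41.667 g; streptomycin 2.659 mL; MOPS 48.127 g; folic acid 12.375 mg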